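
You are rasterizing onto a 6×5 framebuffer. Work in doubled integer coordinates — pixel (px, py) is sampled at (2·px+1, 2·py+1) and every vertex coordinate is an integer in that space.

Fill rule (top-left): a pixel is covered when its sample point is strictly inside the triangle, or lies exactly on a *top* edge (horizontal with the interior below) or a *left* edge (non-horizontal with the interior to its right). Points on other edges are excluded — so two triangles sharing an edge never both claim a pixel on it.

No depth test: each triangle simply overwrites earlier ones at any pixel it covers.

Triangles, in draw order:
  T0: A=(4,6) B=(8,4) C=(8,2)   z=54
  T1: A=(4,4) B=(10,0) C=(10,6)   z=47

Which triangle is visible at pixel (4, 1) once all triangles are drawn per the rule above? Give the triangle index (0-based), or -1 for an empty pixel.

T0:
  2·area = 8  (B↔C swapped to make it positive)
  edge (4, 6)→(8, 2): d=(4,-4) top-left  bias=+0
  edge (8, 2)→(8, 4): d=(0,2) right/bottom  bias=-1
  edge (8, 4)→(4, 6): d=(-4,2) right/bottom  bias=-1
    (4,0)@(9, 1): e=[0,-2,10] → ·  [on edge]
    (3,1)@(7, 3): e=[0,2,6] → █  [on edge]
    (4,1)@(9, 3): e=[8,-2,2] → ·
    (2,2)@(5, 5): e=[0,6,2] → █  [on edge]
    (3,2)@(7, 5): e=[8,2,-2] → ·
    (1,3)@(3, 7): e=[0,10,-2] → ·  [on edge]
    (2,3)@(5, 7): e=[8,6,-6] → ·
    (0,4)@(1, 9): e=[0,14,-6] → ·  [on edge]
  covered (2 px):
    · · · · · ·
    · · · █ · ·
    · · █ · · ·
    · · · · · ·
    · · · · · ·
T1:
  2·area = 36
  edge (4, 4)→(10, 0): d=(6,-4) top-left  bias=+0
  edge (10, 0)→(10, 6): d=(0,6) right/bottom  bias=-1
  edge (10, 6)→(4, 4): d=(-6,-2) top-left  bias=+0
    (4,0)@(9, 1): e=[2,6,28] → █
    (5,0)@(11, 1): e=[10,-6,32] → ·
    (0,1)@(1, 3): e=[-18,54,0] → ·  [on edge]
    (3,1)@(7, 3): e=[6,18,12] → █
    (5,1)@(11, 3): e=[22,-6,20] → ·
    (3,2)@(7, 5): e=[18,18,0] → █  [on edge]
    (5,2)@(11, 5): e=[34,-6,8] → ·
    (3,3)@(7, 7): e=[30,18,-12] → ·
    (4,3)@(9, 7): e=[38,6,-8] → ·
  covered (5 px):
    · · · · █ ·
    · · · █ █ ·
    · · · █ █ ·
    · · · · · ·
    · · · · · ·

Z-buffer (winner per pixel, '.' = empty):
  . . . . 1 .
  . . . 1 1 .
  . . 0 1 1 .
  . . . . . .
  . . . . . .

Answer: 1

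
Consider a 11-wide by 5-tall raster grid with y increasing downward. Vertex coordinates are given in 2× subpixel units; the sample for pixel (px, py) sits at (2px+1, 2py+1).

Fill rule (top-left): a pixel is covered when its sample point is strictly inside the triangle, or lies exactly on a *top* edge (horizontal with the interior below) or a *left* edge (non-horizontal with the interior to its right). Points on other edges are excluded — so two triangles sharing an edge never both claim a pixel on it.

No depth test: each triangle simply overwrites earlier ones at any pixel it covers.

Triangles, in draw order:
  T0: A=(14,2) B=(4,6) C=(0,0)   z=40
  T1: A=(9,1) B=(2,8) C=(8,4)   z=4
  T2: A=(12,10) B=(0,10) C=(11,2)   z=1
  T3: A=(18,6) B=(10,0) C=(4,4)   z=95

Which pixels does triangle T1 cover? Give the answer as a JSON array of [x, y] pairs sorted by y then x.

T0:
  2·area = 76
  edge (14, 2)→(4, 6): d=(-10,4) right/bottom  bias=-1
  edge (4, 6)→(0, 0): d=(-4,-6) top-left  bias=+0
  edge (0, 0)→(14, 2): d=(14,2) right/bottom  bias=-1
    (0,0)@(1, 1): e=[62,2,12] → #
    (1,0)@(3, 1): e=[54,14,8] → #
    (2,0)@(5, 1): e=[46,26,4] → #
    (3,0)@(7, 1): e=[38,38,0] → ·  [on edge]
    (0,1)@(1, 3): e=[42,-6,40] → ·
    (1,1)@(3, 3): e=[34,6,36] → #
    (3,1)@(7, 3): e=[18,30,28] → #
    (4,1)@(9, 3): e=[10,42,24] → #
    (5,1)@(11, 3): e=[2,54,20] → #
    (6,1)@(13, 3): e=[-6,66,16] → ·
    (10,1)@(21, 3): e=[-38,114,0] → ·  [on edge]
    (1,2)@(3, 5): e=[14,-2,64] → ·
  covered (9 px):
    # # # · · · · · · · ·
    · # # # # # · · · · ·
    · · # · · · · · · · ·
    · · · · · · · · · · ·
    · · · · · · · · · · ·
T1:
  2·area = 14  (B↔C swapped to make it positive)
  edge (9, 1)→(8, 4): d=(-1,3) right/bottom  bias=-1
  edge (8, 4)→(2, 8): d=(-6,4) right/bottom  bias=-1
  edge (2, 8)→(9, 1): d=(7,-7) top-left  bias=+0
    (4,0)@(9, 1): e=[0,14,0] → ·  [on edge]
    (3,1)@(7, 3): e=[4,10,0] → #  [on edge]
    (4,1)@(9, 3): e=[-2,2,14] → ·
    (2,2)@(5, 5): e=[8,6,0] → #  [on edge]
    (3,2)@(7, 5): e=[2,-2,14] → ·
    (1,3)@(3, 7): e=[12,2,0] → #  [on edge]
    (2,3)@(5, 7): e=[6,-6,14] → ·
    (3,3)@(7, 7): e=[0,-14,28] → ·  [on edge]
    (0,4)@(1, 9): e=[16,-2,0] → ·  [on edge]
    (1,4)@(3, 9): e=[10,-10,14] → ·
  covered (3 px):
    · · · · · · · · · · ·
    · · · # · · · · · · ·
    · · # · · · · · · · ·
    · # · · · · · · · · ·
    · · · · · · · · · · ·
T2:
  2·area = 96
  edge (12, 10)→(0, 10): d=(-12,0) right/bottom  bias=-1
  edge (0, 10)→(11, 2): d=(11,-8) top-left  bias=+0
  edge (11, 2)→(12, 10): d=(1,8) right/bottom  bias=-1
    (5,1)@(11, 3): e=[84,11,1] → #
    (6,1)@(13, 3): e=[84,27,-15] → ·
    (3,2)@(7, 5): e=[60,1,35] → #
    (4,2)@(9, 5): e=[60,17,19] → #
    (6,2)@(13, 5): e=[60,49,-13] → ·
    (2,3)@(5, 7): e=[36,7,53] → #
    (6,3)@(13, 7): e=[36,71,-11] → ·
    (1,4)@(3, 9): e=[12,13,71] → #
    (6,4)@(13, 9): e=[12,93,-9] → ·
  covered (13 px):
    · · · · · · · · · · ·
    · · · · · # · · · · ·
    · · · # # # · · · · ·
    · · # # # # · · · · ·
    · # # # # # · · · · ·
T3:
  2·area = 68  (B↔C swapped to make it positive)
  edge (18, 6)→(4, 4): d=(-14,-2) top-left  bias=+0
  edge (4, 4)→(10, 0): d=(6,-4) top-left  bias=+0
  edge (10, 0)→(18, 6): d=(8,6) right/bottom  bias=-1
    (4,0)@(9, 1): e=[52,2,14] → #
    (5,0)@(11, 1): e=[56,10,2] → #
    (6,0)@(13, 1): e=[60,18,-10] → ·
    (3,1)@(7, 3): e=[20,6,42] → #
    (6,1)@(13, 3): e=[32,30,6] → #
    (7,1)@(15, 3): e=[36,38,-6] → ·
    (3,2)@(7, 5): e=[-8,18,58] → ·
    (4,2)@(9, 5): e=[-4,26,46] → ·
    (5,2)@(11, 5): e=[0,34,34] → #  [on edge]
    (7,2)@(15, 5): e=[8,50,10] → #
    (8,2)@(17, 5): e=[12,58,-2] → ·
    (5,3)@(11, 7): e=[-28,46,50] → ·
  covered (9 px):
    · · · · # # · · · · ·
    · · · # # # # · · · ·
    · · · · · # # # · · ·
    · · · · · · · · · · ·
    · · · · · · · · · · ·

Result: [[3,1],[2,2],[1,3]]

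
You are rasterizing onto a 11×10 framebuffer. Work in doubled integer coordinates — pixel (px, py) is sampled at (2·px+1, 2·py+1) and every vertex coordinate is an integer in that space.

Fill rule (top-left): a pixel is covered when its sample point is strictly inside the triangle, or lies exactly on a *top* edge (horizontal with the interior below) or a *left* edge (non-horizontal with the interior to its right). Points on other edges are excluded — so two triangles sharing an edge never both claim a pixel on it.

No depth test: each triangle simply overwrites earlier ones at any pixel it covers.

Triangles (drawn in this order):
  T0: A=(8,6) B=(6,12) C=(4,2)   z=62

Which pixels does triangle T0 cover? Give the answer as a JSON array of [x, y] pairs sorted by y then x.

T0:
  2·area = 32
  edge (8, 6)→(6, 12): d=(-2,6) right/bottom  bias=-1
  edge (6, 12)→(4, 2): d=(-2,-10) top-left  bias=+0
  edge (4, 2)→(8, 6): d=(4,4) right/bottom  bias=-1
    (1,0)@(3, 1): e=[40,-8,0] → ·  [on edge]
    (2,1)@(5, 3): e=[24,8,0] → ·  [on edge]
    (4,1)@(9, 3): e=[0,48,-16] → ·  [on edge]
    (2,2)@(5, 5): e=[20,4,8] → #
    (3,2)@(7, 5): e=[8,24,0] → ·  [on edge]
    (2,3)@(5, 7): e=[16,0,16] → #  [on edge]
    (3,3)@(7, 7): e=[4,20,8] → #
    (4,3)@(9, 7): e=[-8,40,0] → ·  [on edge]
    (2,4)@(5, 9): e=[12,-4,24] → ·
    (3,4)@(7, 9): e=[0,16,16] → ·  [on edge]
    (5,4)@(11, 9): e=[-24,56,0] → ·  [on edge]
    (6,5)@(13, 11): e=[-40,72,0] → ·  [on edge]
    (7,6)@(15, 13): e=[-56,88,0] → ·  [on edge]
    (2,7)@(5, 15): e=[0,-16,48] → ·  [on edge]
    (8,7)@(17, 15): e=[-72,104,0] → ·  [on edge]
    (3,8)@(7, 17): e=[-16,0,48] → ·  [on edge]
    (9,8)@(19, 17): e=[-88,120,0] → ·  [on edge]
    (10,9)@(21, 19): e=[-104,136,0] → ·  [on edge]
  covered (3 px):
    · · · · · · · · · · ·
    · · · · · · · · · · ·
    · · # · · · · · · · ·
    · · # # · · · · · · ·
    · · · · · · · · · · ·
    · · · · · · · · · · ·
    · · · · · · · · · · ·
    · · · · · · · · · · ·
    · · · · · · · · · · ·
    · · · · · · · · · · ·

Result: [[2,2],[2,3],[3,3]]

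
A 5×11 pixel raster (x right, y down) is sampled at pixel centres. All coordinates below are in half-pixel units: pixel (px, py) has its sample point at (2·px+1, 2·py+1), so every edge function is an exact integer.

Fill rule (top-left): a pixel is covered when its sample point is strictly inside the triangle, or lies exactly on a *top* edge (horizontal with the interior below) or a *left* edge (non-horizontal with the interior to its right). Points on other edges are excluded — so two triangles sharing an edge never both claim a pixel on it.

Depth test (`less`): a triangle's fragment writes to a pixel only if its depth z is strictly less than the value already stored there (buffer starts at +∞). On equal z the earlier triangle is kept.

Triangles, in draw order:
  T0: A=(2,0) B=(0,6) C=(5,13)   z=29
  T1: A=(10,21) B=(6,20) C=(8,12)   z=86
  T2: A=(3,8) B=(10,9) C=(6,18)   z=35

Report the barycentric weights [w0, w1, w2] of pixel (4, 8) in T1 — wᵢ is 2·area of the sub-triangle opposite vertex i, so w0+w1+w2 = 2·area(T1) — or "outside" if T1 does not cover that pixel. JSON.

T0:
  2·area = 44  (B↔C swapped to make it positive)
  edge (2, 0)→(5, 13): d=(3,13) right/bottom  bias=-1
  edge (5, 13)→(0, 6): d=(-5,-7) top-left  bias=+0
  edge (0, 6)→(2, 0): d=(2,-6) top-left  bias=+0
    (0,1)@(1, 3): e=[22,22,0] → █  [on edge]
    (1,1)@(3, 3): e=[-4,36,12] → ·
    (0,2)@(1, 5): e=[28,12,4] → █
    (1,2)@(3, 5): e=[2,26,16] → █
    (2,2)@(5, 5): e=[-24,40,28] → ·
    (0,3)@(1, 7): e=[34,2,8] → █
    (2,3)@(5, 7): e=[-18,30,32] → ·
    (0,4)@(1, 9): e=[40,-8,12] → ·
    (1,4)@(3, 9): e=[14,6,24] → █
    (2,4)@(5, 9): e=[-12,20,36] → ·
    (1,5)@(3, 11): e=[20,-4,28] → ·
    (2,6)@(5, 13): e=[0,0,44] → ·  [on edge]
  covered (6 px):
    · · · · ·
    █ · · · ·
    █ █ · · ·
    █ █ · · ·
    · █ · · ·
    · · · · ·
    · · · · ·
    · · · · ·
    · · · · ·
    · · · · ·
    · · · · ·
T1:
  2·area = 34
  edge (10, 21)→(6, 20): d=(-4,-1) top-left  bias=+0
  edge (6, 20)→(8, 12): d=(2,-8) top-left  bias=+0
  edge (8, 12)→(10, 21): d=(2,9) right/bottom  bias=-1
    (3,8)@(7, 17): e=[13,2,19] → █
    (4,8)@(9, 17): e=[15,18,1] → █
    (3,9)@(7, 19): e=[5,6,23] → █
    (3,10)@(7, 21): e=[-3,10,27] → ·
    (4,10)@(9, 21): e=[-1,26,9] → ·
  covered (4 px):
    · · · · ·
    · · · · ·
    · · · · ·
    · · · · ·
    · · · · ·
    · · · · ·
    · · · · ·
    · · · · ·
    · · · █ █
    · · · █ █
    · · · · ·
T2:
  2·area = 67
  edge (3, 8)→(10, 9): d=(7,1) right/bottom  bias=-1
  edge (10, 9)→(6, 18): d=(-4,9) right/bottom  bias=-1
  edge (6, 18)→(3, 8): d=(-3,-10) top-left  bias=+0
    (2,4)@(5, 9): e=[5,45,17] → █
    (3,4)@(7, 9): e=[3,27,37] → █
    (4,4)@(9, 9): e=[1,9,57] → █
    (2,5)@(5, 11): e=[19,37,11] → █
    (2,6)@(5, 13): e=[33,29,5] → █
    (4,6)@(9, 13): e=[29,-7,45] → ·
    (2,7)@(5, 15): e=[47,21,-1] → ·
    (3,7)@(7, 15): e=[45,3,19] → █
    (4,7)@(9, 15): e=[43,-15,39] → ·
    (3,8)@(7, 17): e=[59,-5,13] → ·
  covered (9 px):
    · · · · ·
    · · · · ·
    · · · · ·
    · · · · ·
    · · █ █ █
    · · █ █ █
    · · █ █ ·
    · · · █ ·
    · · · · ·
    · · · · ·
    · · · · ·

Answer: [18,1,15]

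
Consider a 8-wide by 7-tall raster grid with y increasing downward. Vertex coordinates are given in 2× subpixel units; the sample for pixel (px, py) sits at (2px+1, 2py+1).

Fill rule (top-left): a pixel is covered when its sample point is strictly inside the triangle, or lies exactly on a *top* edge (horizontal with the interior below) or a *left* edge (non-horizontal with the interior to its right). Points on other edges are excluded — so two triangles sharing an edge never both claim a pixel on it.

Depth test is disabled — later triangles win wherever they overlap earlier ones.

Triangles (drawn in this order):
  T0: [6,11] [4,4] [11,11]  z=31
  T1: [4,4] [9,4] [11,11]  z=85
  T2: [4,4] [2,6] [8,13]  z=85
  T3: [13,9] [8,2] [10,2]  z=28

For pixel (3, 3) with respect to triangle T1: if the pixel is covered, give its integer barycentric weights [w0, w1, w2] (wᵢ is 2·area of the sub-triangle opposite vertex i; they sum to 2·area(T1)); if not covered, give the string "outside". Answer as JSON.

T0:
  2·area = 35
  edge (6, 11)→(4, 4): d=(-2,-7) top-left  bias=+0
  edge (4, 4)→(11, 11): d=(7,7) right/bottom  bias=-1
  edge (11, 11)→(6, 11): d=(-5,0) right/bottom  bias=-1
    (0,0)@(1, 1): e=[-15,0,50] → ·  [on edge]
    (1,1)@(3, 3): e=[-5,0,40] → ·  [on edge]
    (2,2)@(5, 5): e=[5,0,30] → ·  [on edge]
    (2,3)@(5, 7): e=[1,14,20] → #
    (3,3)@(7, 7): e=[15,0,20] → ·  [on edge]
    (2,4)@(5, 9): e=[-3,28,10] → ·
    (3,4)@(7, 9): e=[11,14,10] → #
    (4,4)@(9, 9): e=[25,0,10] → ·  [on edge]
    (0,5)@(1, 11): e=[-35,70,0] → ·  [on edge]
    (1,5)@(3, 11): e=[-21,56,0] → ·  [on edge]
    (2,5)@(5, 11): e=[-7,42,0] → ·  [on edge]
    (3,5)@(7, 11): e=[7,28,0] → ·  [on edge]
    (4,5)@(9, 11): e=[21,14,0] → ·  [on edge]
    (5,5)@(11, 11): e=[35,0,0] → ·  [on edge]
    (6,5)@(13, 11): e=[49,-14,0] → ·  [on edge]
    (7,5)@(15, 11): e=[63,-28,0] → ·  [on edge]
    (6,6)@(13, 13): e=[45,0,-10] → ·  [on edge]
  covered (2 px):
    · · · · · · · ·
    · · · · · · · ·
    · · · · · · · ·
    · · # · · · · ·
    · · · # · · · ·
    · · · · · · · ·
    · · · · · · · ·
T1:
  2·area = 35
  edge (4, 4)→(9, 4): d=(5,0) top-left  bias=+0
  edge (9, 4)→(11, 11): d=(2,7) right/bottom  bias=-1
  edge (11, 11)→(4, 4): d=(-7,-7) top-left  bias=+0
    (0,0)@(1, 1): e=[-15,50,0] → ·  [on edge]
    (1,1)@(3, 3): e=[-5,40,0] → ·  [on edge]
    (2,2)@(5, 5): e=[5,30,0] → #  [on edge]
    (3,2)@(7, 5): e=[5,16,14] → #
    (4,2)@(9, 5): e=[5,2,28] → #
    (5,2)@(11, 5): e=[5,-12,42] → ·
    (2,3)@(5, 7): e=[15,34,-14] → ·
    (3,3)@(7, 7): e=[15,20,0] → #  [on edge]
    (5,3)@(11, 7): e=[15,-8,28] → ·
    (3,4)@(7, 9): e=[25,24,-14] → ·
    (4,4)@(9, 9): e=[25,10,0] → #  [on edge]
    (5,4)@(11, 9): e=[25,-4,14] → ·
    (5,5)@(11, 11): e=[35,0,0] → ·  [on edge]
    (6,6)@(13, 13): e=[45,-10,0] → ·  [on edge]
  covered (6 px):
    · · · · · · · ·
    · · · · · · · ·
    · · # # # · · ·
    · · · # # · · ·
    · · · · # · · ·
    · · · · · · · ·
    · · · · · · · ·
T2:
  2·area = 26  (B↔C swapped to make it positive)
  edge (4, 4)→(8, 13): d=(4,9) right/bottom  bias=-1
  edge (8, 13)→(2, 6): d=(-6,-7) top-left  bias=+0
  edge (2, 6)→(4, 4): d=(2,-2) top-left  bias=+0
    (3,0)@(7, 1): e=[-39,65,0] → ·  [on edge]
    (2,1)@(5, 3): e=[-13,39,0] → ·  [on edge]
    (1,2)@(3, 5): e=[13,13,0] → #  [on edge]
    (2,2)@(5, 5): e=[-5,27,4] → ·
    (0,3)@(1, 7): e=[39,-13,0] → ·  [on edge]
    (1,3)@(3, 7): e=[21,1,4] → #
    (2,3)@(5, 7): e=[3,15,8] → #
    (3,3)@(7, 7): e=[-15,29,12] → ·
    (1,4)@(3, 9): e=[29,-11,8] → ·
    (2,4)@(5, 9): e=[11,3,12] → #
    (3,4)@(7, 9): e=[-7,17,16] → ·
    (2,5)@(5, 11): e=[19,-9,16] → ·
  covered (5 px):
    · · · · · · · ·
    · · · · · · · ·
    · # · · · · · ·
    · # # · · · · ·
    · · # · · · · ·
    · · · # · · · ·
    · · · · · · · ·
T3:
  2·area = 14
  edge (13, 9)→(8, 2): d=(-5,-7) top-left  bias=+0
  edge (8, 2)→(10, 2): d=(2,0) top-left  bias=+0
  edge (10, 2)→(13, 9): d=(3,7) right/bottom  bias=-1
    (4,1)@(9, 3): e=[2,2,10] → #
    (5,1)@(11, 3): e=[16,2,-4] → ·
    (4,2)@(9, 5): e=[-8,6,16] → ·
    (5,2)@(11, 5): e=[6,6,2] → #
    (6,2)@(13, 5): e=[20,6,-12] → ·
    (5,3)@(11, 7): e=[-4,10,8] → ·
    (6,4)@(13, 9): e=[0,14,0] → ·  [on edge]
  covered (2 px):
    · · · · · · · ·
    · · · · # · · ·
    · · · · · # · ·
    · · · · · · · ·
    · · · · · · · ·
    · · · · · · · ·
    · · · · · · · ·

Result: [20,0,15]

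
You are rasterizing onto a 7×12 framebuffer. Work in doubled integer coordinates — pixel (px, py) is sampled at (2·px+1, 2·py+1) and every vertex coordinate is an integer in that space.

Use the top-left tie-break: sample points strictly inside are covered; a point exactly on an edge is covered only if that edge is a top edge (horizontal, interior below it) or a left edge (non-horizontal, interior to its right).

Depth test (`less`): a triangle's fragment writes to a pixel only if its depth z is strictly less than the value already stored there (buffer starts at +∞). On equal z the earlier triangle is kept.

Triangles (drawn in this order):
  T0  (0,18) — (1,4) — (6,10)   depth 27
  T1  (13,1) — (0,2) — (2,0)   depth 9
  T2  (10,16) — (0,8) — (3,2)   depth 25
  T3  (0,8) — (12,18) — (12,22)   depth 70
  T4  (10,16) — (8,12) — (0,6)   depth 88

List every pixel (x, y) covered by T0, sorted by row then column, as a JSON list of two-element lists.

T0:
  2·area = 76
  edge (0, 18)→(1, 4): d=(1,-14) top-left  bias=+0
  edge (1, 4)→(6, 10): d=(5,6) right/bottom  bias=-1
  edge (6, 10)→(0, 18): d=(-6,8) right/bottom  bias=-1
    (0,2)@(1, 5): e=[1,5,70] → █
    (1,2)@(3, 5): e=[29,-7,54] → ·
    (0,3)@(1, 7): e=[3,15,58] → █
    (1,3)@(3, 7): e=[31,3,42] → █
    (2,3)@(5, 7): e=[59,-9,26] → ·
    (0,4)@(1, 9): e=[5,25,46] → █
    (2,4)@(5, 9): e=[61,1,14] → █
    (3,4)@(7, 9): e=[89,-11,-2] → ·
    (0,5)@(1, 11): e=[7,35,34] → █
    (3,5)@(7, 11): e=[91,-1,-14] → ·
    (0,6)@(1, 13): e=[9,45,22] → █
    (2,6)@(5, 13): e=[65,21,-10] → ·
  covered (12 px):
    · · · · · · ·
    · · · · · · ·
    █ · · · · · ·
    █ █ · · · · ·
    █ █ █ · · · ·
    █ █ █ · · · ·
    █ █ · · · · ·
    █ · · · · · ·
    · · · · · · ·
    · · · · · · ·
    · · · · · · ·
    · · · · · · ·
T1:
  2·area = 24
  edge (13, 1)→(0, 2): d=(-13,1) right/bottom  bias=-1
  edge (0, 2)→(2, 0): d=(2,-2) top-left  bias=+0
  edge (2, 0)→(13, 1): d=(11,1) right/bottom  bias=-1
    (0,0)@(1, 1): e=[12,0,12] → █  [on edge]
    (1,0)@(3, 1): e=[10,4,10] → █
    (2,0)@(5, 1): e=[8,8,8] → █
    (3,0)@(7, 1): e=[6,12,6] → █
    (4,0)@(9, 1): e=[4,16,4] → █
    (5,0)@(11, 1): e=[2,20,2] → █
    (6,0)@(13, 1): e=[0,24,0] → ·  [on edge]
    (0,1)@(1, 3): e=[-14,4,34] → ·
    (1,1)@(3, 3): e=[-16,8,32] → ·
    (2,1)@(5, 3): e=[-18,12,30] → ·
    (3,1)@(7, 3): e=[-20,16,28] → ·
    (4,1)@(9, 3): e=[-22,20,26] → ·
  covered (6 px):
    █ █ █ █ █ █ ·
    · · · · · · ·
    · · · · · · ·
    · · · · · · ·
    · · · · · · ·
    · · · · · · ·
    · · · · · · ·
    · · · · · · ·
    · · · · · · ·
    · · · · · · ·
    · · · · · · ·
    · · · · · · ·
T2:
  2·area = 84
  edge (10, 16)→(0, 8): d=(-10,-8) top-left  bias=+0
  edge (0, 8)→(3, 2): d=(3,-6) top-left  bias=+0
  edge (3, 2)→(10, 16): d=(7,14) right/bottom  bias=-1
    (1,1)@(3, 3): e=[74,3,7] → █
    (2,1)@(5, 3): e=[90,15,-21] → ·
    (1,2)@(3, 5): e=[54,9,21] → █
    (2,2)@(5, 5): e=[70,21,-7] → ·
    (0,3)@(1, 7): e=[18,3,63] → █
    (2,3)@(5, 7): e=[50,27,7] → █
    (3,3)@(7, 7): e=[66,39,-21] → ·
    (0,4)@(1, 9): e=[-2,9,77] → ·
    (1,4)@(3, 9): e=[14,21,49] → █
    (3,4)@(7, 9): e=[46,45,-7] → ·
    (1,5)@(3, 11): e=[-6,27,63] → ·
    (2,5)@(5, 11): e=[10,39,35] → █
  covered (11 px):
    · · · · · · ·
    · █ · · · · ·
    · █ · · · · ·
    █ █ █ · · · ·
    · █ █ · · · ·
    · · █ █ · · ·
    · · · █ · · ·
    · · · · █ · ·
    · · · · · · ·
    · · · · · · ·
    · · · · · · ·
    · · · · · · ·
T3:
  2·area = 48
  edge (0, 8)→(12, 18): d=(12,10) right/bottom  bias=-1
  edge (12, 18)→(12, 22): d=(0,4) right/bottom  bias=-1
  edge (12, 22)→(0, 8): d=(-12,-14) top-left  bias=+0
    (0,4)@(1, 9): e=[2,44,2] → █
    (1,4)@(3, 9): e=[-18,36,30] → ·
    (0,5)@(1, 11): e=[26,44,-22] → ·
    (1,5)@(3, 11): e=[6,36,6] → █
    (2,5)@(5, 11): e=[-14,28,34] → ·
    (1,6)@(3, 13): e=[30,36,-18] → ·
    (2,6)@(5, 13): e=[10,28,10] → █
    (3,6)@(7, 13): e=[-10,20,38] → ·
    (2,7)@(5, 15): e=[34,28,-14] → ·
    (3,7)@(7, 15): e=[14,20,14] → █
    (4,7)@(9, 15): e=[-6,12,42] → ·
    (3,8)@(7, 17): e=[38,20,-10] → ·
  covered (6 px):
    · · · · · · ·
    · · · · · · ·
    · · · · · · ·
    · · · · · · ·
    █ · · · · · ·
    · █ · · · · ·
    · · █ · · · ·
    · · · █ · · ·
    · · · · █ · ·
    · · · · · █ ·
    · · · · · · ·
    · · · · · · ·
T4:
  2·area = 20  (B↔C swapped to make it positive)
  edge (10, 16)→(0, 6): d=(-10,-10) top-left  bias=+0
  edge (0, 6)→(8, 12): d=(8,6) right/bottom  bias=-1
  edge (8, 12)→(10, 16): d=(2,4) right/bottom  bias=-1
    (0,3)@(1, 7): e=[0,2,18] → █  [on edge]
    (1,3)@(3, 7): e=[20,-10,10] → ·
    (0,4)@(1, 9): e=[-20,18,22] → ·
    (1,4)@(3, 9): e=[0,6,14] → █  [on edge]
    (2,4)@(5, 9): e=[20,-6,6] → ·
    (1,5)@(3, 11): e=[-20,22,18] → ·
    (2,5)@(5, 11): e=[0,10,10] → █  [on edge]
    (3,5)@(7, 11): e=[20,-2,2] → ·
    (2,6)@(5, 13): e=[-20,26,14] → ·
    (3,6)@(7, 13): e=[0,14,6] → █  [on edge]
    (4,6)@(9, 13): e=[20,2,-2] → ·
    (3,7)@(7, 15): e=[-20,30,10] → ·
    (4,7)@(9, 15): e=[0,18,2] → █  [on edge]
    (5,8)@(11, 17): e=[0,22,-2] → ·  [on edge]
    (6,9)@(13, 19): e=[0,26,-6] → ·  [on edge]
  covered (5 px):
    · · · · · · ·
    · · · · · · ·
    · · · · · · ·
    █ · · · · · ·
    · █ · · · · ·
    · · █ · · · ·
    · · · █ · · ·
    · · · · █ · ·
    · · · · · · ·
    · · · · · · ·
    · · · · · · ·
    · · · · · · ·

Result: [[0,2],[0,3],[1,3],[0,4],[1,4],[2,4],[0,5],[1,5],[2,5],[0,6],[1,6],[0,7]]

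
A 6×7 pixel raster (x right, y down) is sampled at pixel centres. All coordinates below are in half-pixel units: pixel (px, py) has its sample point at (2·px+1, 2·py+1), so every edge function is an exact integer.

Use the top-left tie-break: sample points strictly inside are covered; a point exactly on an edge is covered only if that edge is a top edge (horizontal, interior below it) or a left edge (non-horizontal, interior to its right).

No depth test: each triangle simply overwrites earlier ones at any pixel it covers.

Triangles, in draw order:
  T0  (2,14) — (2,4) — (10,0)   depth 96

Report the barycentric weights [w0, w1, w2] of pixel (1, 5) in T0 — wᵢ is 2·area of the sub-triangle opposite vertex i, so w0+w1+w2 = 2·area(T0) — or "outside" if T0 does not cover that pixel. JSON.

T0:
  2·area = 80
  edge (2, 14)→(2, 4): d=(0,-10) top-left  bias=+0
  edge (2, 4)→(10, 0): d=(8,-4) top-left  bias=+0
  edge (10, 0)→(2, 14): d=(-8,14) right/bottom  bias=-1
    (4,0)@(9, 1): e=[70,4,6] → █
    (5,0)@(11, 1): e=[90,12,-22] → ·
    (2,1)@(5, 3): e=[30,4,46] → █
    (3,1)@(7, 3): e=[50,12,18] → █
    (4,1)@(9, 3): e=[70,20,-10] → ·
    (1,2)@(3, 5): e=[10,12,58] → █
    (4,2)@(9, 5): e=[70,36,-26] → ·
    (1,3)@(3, 7): e=[10,28,42] → █
    (3,3)@(7, 7): e=[50,44,-14] → ·
    (1,4)@(3, 9): e=[10,44,26] → █
    (2,4)@(5, 9): e=[30,52,-2] → ·
    (1,5)@(3, 11): e=[10,60,10] → █
  covered (10 px):
    · · · · █ ·
    · · █ █ · ·
    · █ █ █ · ·
    · █ █ · · ·
    · █ · · · ·
    · █ · · · ·
    · · · · · ·

Final: [60,10,10]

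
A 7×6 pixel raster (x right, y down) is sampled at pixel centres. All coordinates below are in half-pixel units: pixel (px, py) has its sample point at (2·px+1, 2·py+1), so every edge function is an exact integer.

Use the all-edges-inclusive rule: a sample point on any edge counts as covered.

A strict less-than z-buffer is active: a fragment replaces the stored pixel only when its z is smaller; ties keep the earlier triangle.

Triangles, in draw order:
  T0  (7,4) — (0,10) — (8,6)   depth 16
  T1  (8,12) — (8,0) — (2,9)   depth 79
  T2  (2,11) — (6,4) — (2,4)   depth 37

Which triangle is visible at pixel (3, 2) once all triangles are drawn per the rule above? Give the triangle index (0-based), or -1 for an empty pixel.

T0:
  2·area = 20  (B↔C swapped to make it positive)
  edge (7, 4)→(8, 6): d=(1,2) inclusive
  edge (8, 6)→(0, 10): d=(-8,4) inclusive
  edge (0, 10)→(7, 4): d=(7,-6) inclusive
    (3,2)@(7, 5): e=[1,12,7] → #
    (4,2)@(9, 5): e=[-3,4,19] → ·
    (2,3)@(5, 7): e=[7,4,9] → #
    (3,3)@(7, 7): e=[3,-4,21] → ·
    (2,4)@(5, 9): e=[9,-12,23] → ·
  covered (2 px):
    · · · · · · ·
    · · · · · · ·
    · · · # · · ·
    · · # · · · ·
    · · · · · · ·
    · · · · · · ·
T1:
  2·area = 72  (B↔C swapped to make it positive)
  edge (8, 12)→(2, 9): d=(-6,-3) inclusive
  edge (2, 9)→(8, 0): d=(6,-9) inclusive
  edge (8, 0)→(8, 12): d=(0,12) inclusive
    (3,1)@(7, 3): e=[51,9,12] → #
    (4,1)@(9, 3): e=[57,27,-12] → ·
    (2,2)@(5, 5): e=[33,3,36] → #
    (4,2)@(9, 5): e=[45,39,-12] → ·
    (2,3)@(5, 7): e=[21,15,36] → #
    (4,3)@(9, 7): e=[33,51,-12] → ·
    (1,4)@(3, 9): e=[3,9,60] → #
    (4,4)@(9, 9): e=[21,63,-12] → ·
    (1,5)@(3, 11): e=[-9,21,60] → ·
    (2,5)@(5, 11): e=[-3,39,36] → ·
    (3,5)@(7, 11): e=[3,57,12] → #
    (4,5)@(9, 11): e=[9,75,-12] → ·
  covered (9 px):
    · · · · · · ·
    · · · # · · ·
    · · # # · · ·
    · · # # · · ·
    · # # # · · ·
    · · · # · · ·
T2:
  2·area = 28  (B↔C swapped to make it positive)
  edge (2, 11)→(2, 4): d=(0,-7) inclusive
  edge (2, 4)→(6, 4): d=(4,0) inclusive
  edge (6, 4)→(2, 11): d=(-4,7) inclusive
    (1,2)@(3, 5): e=[7,4,17] → #
    (2,2)@(5, 5): e=[21,4,3] → #
    (3,2)@(7, 5): e=[35,4,-11] → ·
    (1,3)@(3, 7): e=[7,12,9] → #
    (2,3)@(5, 7): e=[21,12,-5] → ·
    (1,4)@(3, 9): e=[7,20,1] → #
    (2,4)@(5, 9): e=[21,20,-13] → ·
    (1,5)@(3, 11): e=[7,28,-7] → ·
  covered (4 px):
    · · · · · · ·
    · · · · · · ·
    · # # · · · ·
    · # · · · · ·
    · # · · · · ·
    · · · · · · ·

Z-buffer (winner per pixel, '.' = empty):
  . . . . . . .
  . . . 1 . . .
  . 2 2 0 . . .
  . 2 0 1 . . .
  . 2 1 1 . . .
  . . . 1 . . .

Result: 0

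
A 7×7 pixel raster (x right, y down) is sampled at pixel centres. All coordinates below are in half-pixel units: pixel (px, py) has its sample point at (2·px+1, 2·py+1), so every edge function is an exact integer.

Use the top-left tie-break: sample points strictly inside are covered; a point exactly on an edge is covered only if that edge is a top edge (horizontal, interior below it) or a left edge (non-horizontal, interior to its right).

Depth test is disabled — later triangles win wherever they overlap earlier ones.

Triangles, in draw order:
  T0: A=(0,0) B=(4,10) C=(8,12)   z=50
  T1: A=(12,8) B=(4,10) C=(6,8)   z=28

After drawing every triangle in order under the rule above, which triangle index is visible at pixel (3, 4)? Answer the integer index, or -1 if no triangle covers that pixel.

T0:
  2·area = 32  (B↔C swapped to make it positive)
  edge (0, 0)→(8, 12): d=(8,12) right/bottom  bias=-1
  edge (8, 12)→(4, 10): d=(-4,-2) top-left  bias=+0
  edge (4, 10)→(0, 0): d=(-4,-10) top-left  bias=+0
    (1,2)@(3, 5): e=[4,18,10] → █
    (2,2)@(5, 5): e=[-20,22,30] → ·
    (1,3)@(3, 7): e=[20,10,2] → █
    (2,3)@(5, 7): e=[-4,14,22] → ·
    (1,4)@(3, 9): e=[36,2,-6] → ·
    (2,4)@(5, 9): e=[12,6,14] → █
    (3,4)@(7, 9): e=[-12,10,34] → ·
    (2,5)@(5, 11): e=[28,-2,6] → ·
    (3,5)@(7, 11): e=[4,2,26] → █
    (4,5)@(9, 11): e=[-20,6,46] → ·
    (3,6)@(7, 13): e=[20,-6,18] → ·
  covered (4 px):
    · · · · · · ·
    · · · · · · ·
    · █ · · · · ·
    · █ · · · · ·
    · · █ · · · ·
    · · · █ · · ·
    · · · · · · ·
T1:
  2·area = 12
  edge (12, 8)→(4, 10): d=(-8,2) right/bottom  bias=-1
  edge (4, 10)→(6, 8): d=(2,-2) top-left  bias=+0
  edge (6, 8)→(12, 8): d=(6,0) top-left  bias=+0
    (6,0)@(13, 1): e=[54,0,-42] → ·  [on edge]
    (5,1)@(11, 3): e=[42,0,-30] → ·  [on edge]
    (4,2)@(9, 5): e=[30,0,-18] → ·  [on edge]
    (3,3)@(7, 7): e=[18,0,-6] → ·  [on edge]
    (2,4)@(5, 9): e=[6,0,6] → █  [on edge]
    (3,4)@(7, 9): e=[2,4,6] → █
    (4,4)@(9, 9): e=[-2,8,6] → ·
    (1,5)@(3, 11): e=[-6,0,18] → ·  [on edge]
    (2,5)@(5, 11): e=[-10,4,18] → ·
    (3,5)@(7, 11): e=[-14,8,18] → ·
    (0,6)@(1, 13): e=[-18,0,30] → ·  [on edge]
  covered (2 px):
    · · · · · · ·
    · · · · · · ·
    · · · · · · ·
    · · · · · · ·
    · · █ █ · · ·
    · · · · · · ·
    · · · · · · ·

Z-buffer (winner per pixel, '.' = empty):
  . . . . . . .
  . . . . . . .
  . 0 . . . . .
  . 0 . . . . .
  . . 1 1 . . .
  . . . 0 . . .
  . . . . . . .

Final: 1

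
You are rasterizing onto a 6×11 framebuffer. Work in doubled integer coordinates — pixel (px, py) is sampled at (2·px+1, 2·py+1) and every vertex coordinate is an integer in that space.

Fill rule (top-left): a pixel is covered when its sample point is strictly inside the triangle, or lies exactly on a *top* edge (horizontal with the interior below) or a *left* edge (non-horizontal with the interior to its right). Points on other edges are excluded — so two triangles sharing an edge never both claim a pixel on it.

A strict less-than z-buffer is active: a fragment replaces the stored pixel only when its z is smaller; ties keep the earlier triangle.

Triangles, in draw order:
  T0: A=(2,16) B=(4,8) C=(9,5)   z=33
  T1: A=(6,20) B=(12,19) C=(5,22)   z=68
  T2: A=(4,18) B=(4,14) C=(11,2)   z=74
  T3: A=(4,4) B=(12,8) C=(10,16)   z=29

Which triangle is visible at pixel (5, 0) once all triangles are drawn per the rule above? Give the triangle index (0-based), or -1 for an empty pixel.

T0:
  2·area = 34
  edge (2, 16)→(4, 8): d=(2,-8) top-left  bias=+0
  edge (4, 8)→(9, 5): d=(5,-3) top-left  bias=+0
  edge (9, 5)→(2, 16): d=(-7,11) right/bottom  bias=-1
    (4,2)@(9, 5): e=[34,0,0] → ·  [on edge]
    (3,3)@(7, 7): e=[22,4,8] → █
    (4,3)@(9, 7): e=[38,10,-14] → ·
    (2,4)@(5, 9): e=[10,8,16] → █
    (3,4)@(7, 9): e=[26,14,-6] → ·
    (2,5)@(5, 11): e=[14,18,2] → █
    (3,5)@(7, 11): e=[30,24,-20] → ·
    (1,6)@(3, 13): e=[2,22,10] → █
    (2,6)@(5, 13): e=[18,28,-12] → ·
    (1,7)@(3, 15): e=[6,32,-4] → ·
  covered (4 px):
    · · · · · ·
    · · · · · ·
    · · · · · ·
    · · · █ · ·
    · · █ · · ·
    · · █ · · ·
    · █ · · · ·
    · · · · · ·
    · · · · · ·
    · · · · · ·
    · · · · · ·
T1:
  2·area = 11
  edge (6, 20)→(12, 19): d=(6,-1) top-left  bias=+0
  edge (12, 19)→(5, 22): d=(-7,3) right/bottom  bias=-1
  edge (5, 22)→(6, 20): d=(1,-2) top-left  bias=+0
    (3,10)@(7, 21): e=[7,1,3] → █
    (4,10)@(9, 21): e=[9,-5,7] → ·
  covered (1 px):
    · · · · · ·
    · · · · · ·
    · · · · · ·
    · · · · · ·
    · · · · · ·
    · · · · · ·
    · · · · · ·
    · · · · · ·
    · · · · · ·
    · · · · · ·
    · · · █ · ·
T2:
  2·area = 28
  edge (4, 18)→(4, 14): d=(0,-4) top-left  bias=+0
  edge (4, 14)→(11, 2): d=(7,-12) top-left  bias=+0
  edge (11, 2)→(4, 18): d=(-7,16) right/bottom  bias=-1
    (3,4)@(7, 9): e=[12,1,15] → █
    (4,4)@(9, 9): e=[20,25,-17] → ·
    (3,5)@(7, 11): e=[12,15,1] → █
    (4,5)@(9, 11): e=[20,39,-31] → ·
    (2,6)@(5, 13): e=[4,5,19] → █
    (3,6)@(7, 13): e=[12,29,-13] → ·
    (2,7)@(5, 15): e=[4,19,5] → █
    (3,7)@(7, 15): e=[12,43,-27] → ·
    (2,8)@(5, 17): e=[4,33,-9] → ·
  covered (4 px):
    · · · · · ·
    · · · · · ·
    · · · · · ·
    · · · · · ·
    · · · █ · ·
    · · · █ · ·
    · · █ · · ·
    · · █ · · ·
    · · · · · ·
    · · · · · ·
    · · · · · ·
T3:
  2·area = 72
  edge (4, 4)→(12, 8): d=(8,4) right/bottom  bias=-1
  edge (12, 8)→(10, 16): d=(-2,8) right/bottom  bias=-1
  edge (10, 16)→(4, 4): d=(-6,-12) top-left  bias=+0
    (2,2)@(5, 5): e=[4,62,6] → █
    (3,2)@(7, 5): e=[-4,46,30] → ·
    (2,3)@(5, 7): e=[20,58,-6] → ·
    (3,3)@(7, 7): e=[12,42,18] → █
    (4,3)@(9, 7): e=[4,26,42] → █
    (5,3)@(11, 7): e=[-4,10,66] → ·
    (3,4)@(7, 9): e=[28,38,6] → █
    (5,4)@(11, 9): e=[12,6,54] → █
    (3,5)@(7, 11): e=[44,34,-6] → ·
    (4,5)@(9, 11): e=[36,18,18] → █
    (4,6)@(9, 13): e=[52,14,6] → █
    (5,6)@(11, 13): e=[44,-2,30] → ·
  covered (9 px):
    · · · · · ·
    · · · · · ·
    · · █ · · ·
    · · · █ █ ·
    · · · █ █ █
    · · · · █ █
    · · · · █ ·
    · · · · · ·
    · · · · · ·
    · · · · · ·
    · · · · · ·

Z-buffer (winner per pixel, '.' = empty):
  . . . . . .
  . . . . . .
  . . 3 . . .
  . . . 3 3 .
  . . 0 3 3 3
  . . 0 2 3 3
  . 0 2 . 3 .
  . . 2 . . .
  . . . . . .
  . . . . . .
  . . . 1 . .

Result: -1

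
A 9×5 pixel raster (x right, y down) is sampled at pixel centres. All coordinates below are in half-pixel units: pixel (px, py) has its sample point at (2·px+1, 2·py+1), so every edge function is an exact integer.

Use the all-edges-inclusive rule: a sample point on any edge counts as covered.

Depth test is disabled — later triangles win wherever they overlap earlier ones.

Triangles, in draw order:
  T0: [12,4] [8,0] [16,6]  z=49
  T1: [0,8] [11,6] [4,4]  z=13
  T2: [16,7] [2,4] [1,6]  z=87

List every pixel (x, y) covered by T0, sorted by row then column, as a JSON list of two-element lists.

T0:
  2·area = 8
  edge (12, 4)→(8, 0): d=(-4,-4) inclusive
  edge (8, 0)→(16, 6): d=(8,6) inclusive
  edge (16, 6)→(12, 4): d=(-4,-2) inclusive
    (4,0)@(9, 1): e=[0,2,6] → X  [on edge]
    (5,0)@(11, 1): e=[8,-10,10] → .
    (4,1)@(9, 3): e=[-8,18,-2] → .
    (5,1)@(11, 3): e=[0,6,2] → X  [on edge]
    (6,1)@(13, 3): e=[8,-6,6] → .
    (5,2)@(11, 5): e=[-8,22,-6] → .
    (6,2)@(13, 5): e=[0,10,-2] → .  [on edge]
    (7,3)@(15, 7): e=[0,14,-6] → .  [on edge]
    (8,4)@(17, 9): e=[0,18,-10] → .  [on edge]
  covered (2 px):
    . . . . X . . . .
    . . . . . X . . .
    . . . . . . . . .
    . . . . . . . . .
    . . . . . . . . .
T1:
  2·area = 36  (B↔C swapped to make it positive)
  edge (0, 8)→(4, 4): d=(4,-4) inclusive
  edge (4, 4)→(11, 6): d=(7,2) inclusive
  edge (11, 6)→(0, 8): d=(-11,2) inclusive
    (3,0)@(7, 1): e=[0,-27,63] → .  [on edge]
    (2,1)@(5, 3): e=[0,-9,45] → .  [on edge]
    (1,2)@(3, 5): e=[0,9,27] → X  [on edge]
    (2,2)@(5, 5): e=[8,5,23] → X
    (3,2)@(7, 5): e=[16,1,19] → X
    (4,2)@(9, 5): e=[24,-3,15] → .
    (0,3)@(1, 7): e=[0,27,9] → X  [on edge]
    (3,3)@(7, 7): e=[24,15,-3] → .
    (0,4)@(1, 9): e=[8,41,-13] → .
    (1,4)@(3, 9): e=[16,37,-17] → .
    (2,4)@(5, 9): e=[24,33,-21] → .
  covered (6 px):
    . . . . . . . . .
    . . . . . . . . .
    . X X X . . . . .
    X X X . . . . . .
    . . . . . . . . .
T2:
  2·area = 31  (B↔C swapped to make it positive)
  edge (16, 7)→(1, 6): d=(-15,-1) inclusive
  edge (1, 6)→(2, 4): d=(1,-2) inclusive
  edge (2, 4)→(16, 7): d=(14,3) inclusive
    (1,2)@(3, 5): e=[17,3,11] → X
    (2,2)@(5, 5): e=[19,7,5] → X
    (3,2)@(7, 5): e=[21,11,-1] → .
    (1,3)@(3, 7): e=[-13,5,39] → .
    (2,3)@(5, 7): e=[-11,9,33] → .
  covered (2 px):
    . . . . . . . . .
    . . . . . . . . .
    . X X . . . . . .
    . . . . . . . . .
    . . . . . . . . .

Final: [[4,0],[5,1]]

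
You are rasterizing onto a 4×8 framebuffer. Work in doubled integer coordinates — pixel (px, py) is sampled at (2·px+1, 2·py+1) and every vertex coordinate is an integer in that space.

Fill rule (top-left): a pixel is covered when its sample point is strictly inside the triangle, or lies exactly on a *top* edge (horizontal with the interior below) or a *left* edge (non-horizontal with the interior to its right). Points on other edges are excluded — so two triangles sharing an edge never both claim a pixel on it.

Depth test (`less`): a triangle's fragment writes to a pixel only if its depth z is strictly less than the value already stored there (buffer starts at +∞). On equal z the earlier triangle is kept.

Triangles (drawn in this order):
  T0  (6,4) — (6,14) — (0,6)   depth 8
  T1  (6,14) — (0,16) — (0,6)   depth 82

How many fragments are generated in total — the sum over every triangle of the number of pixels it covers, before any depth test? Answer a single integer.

T0:
  2·area = 60
  edge (6, 4)→(6, 14): d=(0,10) right/bottom  bias=-1
  edge (6, 14)→(0, 6): d=(-6,-8) top-left  bias=+0
  edge (0, 6)→(6, 4): d=(6,-2) top-left  bias=+0
    (1,2)@(3, 5): e=[30,30,0] → #  [on edge]
    (2,2)@(5, 5): e=[10,46,4] → #
    (3,2)@(7, 5): e=[-10,62,8] → ·
    (0,3)@(1, 7): e=[50,2,8] → #
    (3,3)@(7, 7): e=[-10,50,20] → ·
    (0,4)@(1, 9): e=[50,-10,20] → ·
    (1,4)@(3, 9): e=[30,6,24] → #
    (3,4)@(7, 9): e=[-10,38,32] → ·
    (1,5)@(3, 11): e=[30,-6,36] → ·
    (2,5)@(5, 11): e=[10,10,40] → #
    (3,5)@(7, 11): e=[-10,26,44] → ·
    (2,6)@(5, 13): e=[10,-2,52] → ·
  covered (8 px):
    · · · ·
    · · · ·
    · # # ·
    # # # ·
    · # # ·
    · · # ·
    · · · ·
    · · · ·
T1:
  2·area = 60
  edge (6, 14)→(0, 16): d=(-6,2) right/bottom  bias=-1
  edge (0, 16)→(0, 6): d=(0,-10) top-left  bias=+0
  edge (0, 6)→(6, 14): d=(6,8) right/bottom  bias=-1
    (0,4)@(1, 9): e=[40,10,10] → #
    (1,4)@(3, 9): e=[36,30,-6] → ·
    (0,5)@(1, 11): e=[28,10,22] → #
    (1,5)@(3, 11): e=[24,30,6] → #
    (2,5)@(5, 11): e=[20,50,-10] → ·
    (0,6)@(1, 13): e=[16,10,34] → #
    (2,6)@(5, 13): e=[8,50,2] → #
    (3,6)@(7, 13): e=[4,70,-14] → ·
    (0,7)@(1, 15): e=[4,10,46] → #
    (1,7)@(3, 15): e=[0,30,30] → ·  [on edge]
    (2,7)@(5, 15): e=[-4,50,14] → ·
  covered (7 px):
    · · · ·
    · · · ·
    · · · ·
    · · · ·
    # · · ·
    # # · ·
    # # # ·
    # · · ·

Result: 15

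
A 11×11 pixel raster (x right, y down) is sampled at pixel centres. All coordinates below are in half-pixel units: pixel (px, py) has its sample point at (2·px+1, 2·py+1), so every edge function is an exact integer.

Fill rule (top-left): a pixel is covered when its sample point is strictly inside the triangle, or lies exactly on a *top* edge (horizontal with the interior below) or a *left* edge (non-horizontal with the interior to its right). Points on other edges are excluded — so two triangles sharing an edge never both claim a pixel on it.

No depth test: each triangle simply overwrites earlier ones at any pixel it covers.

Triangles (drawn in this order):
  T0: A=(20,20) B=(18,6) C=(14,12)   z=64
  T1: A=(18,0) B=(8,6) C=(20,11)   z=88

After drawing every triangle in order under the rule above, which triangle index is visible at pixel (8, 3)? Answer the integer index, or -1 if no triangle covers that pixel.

T0:
  2·area = 68  (B↔C swapped to make it positive)
  edge (20, 20)→(14, 12): d=(-6,-8) top-left  bias=+0
  edge (14, 12)→(18, 6): d=(4,-6) top-left  bias=+0
  edge (18, 6)→(20, 20): d=(2,14) right/bottom  bias=-1
    (8,4)@(17, 9): e=[42,6,20] → █
    (9,4)@(19, 9): e=[58,18,-8] → ·
    (7,5)@(15, 11): e=[14,2,52] → █
    (9,5)@(19, 11): e=[46,26,-4] → ·
    (7,6)@(15, 13): e=[2,10,56] → █
    (9,6)@(19, 13): e=[34,34,0] → ·  [on edge]
    (7,7)@(15, 15): e=[-10,18,60] → ·
    (8,7)@(17, 15): e=[6,30,32] → █
    (9,7)@(19, 15): e=[22,42,4] → █
    (10,7)@(21, 15): e=[38,54,-24] → ·
    (8,8)@(17, 17): e=[-6,38,36] → ·
    (9,8)@(19, 17): e=[10,50,8] → █
  covered (8 px):
    · · · · · · · · · · ·
    · · · · · · · · · · ·
    · · · · · · · · · · ·
    · · · · · · · · · · ·
    · · · · · · · · █ · ·
    · · · · · · · █ █ · ·
    · · · · · · · █ █ · ·
    · · · · · · · · █ █ ·
    · · · · · · · · · █ ·
    · · · · · · · · · · ·
    · · · · · · · · · · ·
T1:
  2·area = 122  (B↔C swapped to make it positive)
  edge (18, 0)→(20, 11): d=(2,11) right/bottom  bias=-1
  edge (20, 11)→(8, 6): d=(-12,-5) top-left  bias=+0
  edge (8, 6)→(18, 0): d=(10,-6) top-left  bias=+0
    (8,0)@(17, 1): e=[13,105,4] → █
    (9,0)@(19, 1): e=[-9,115,16] → ·
    (6,1)@(13, 3): e=[61,61,0] → █  [on edge]
    (7,1)@(15, 3): e=[39,71,12] → █
    (9,1)@(19, 3): e=[-5,91,36] → ·
    (5,2)@(11, 5): e=[87,27,8] → █
    (9,2)@(19, 5): e=[-1,67,56] → ·
    (5,3)@(11, 7): e=[91,3,28] → █
    (9,3)@(19, 7): e=[3,43,76] → █
    (10,3)@(21, 7): e=[-19,53,88] → ·
    (1,4)@(3, 9): e=[183,-61,0] → ·  [on edge]
    (5,4)@(11, 9): e=[95,-21,48] → ·
  covered (15 px):
    · · · · · · · · █ · ·
    · · · · · · █ █ █ · ·
    · · · · · █ █ █ █ · ·
    · · · · · █ █ █ █ █ ·
    · · · · · · · · █ █ ·
    · · · · · · · · · · ·
    · · · · · · · · · · ·
    · · · · · · · · · · ·
    · · · · · · · · · · ·
    · · · · · · · · · · ·
    · · · · · · · · · · ·

Z-buffer (winner per pixel, '.' = empty):
  . . . . . . . . 1 . .
  . . . . . . 1 1 1 . .
  . . . . . 1 1 1 1 . .
  . . . . . 1 1 1 1 1 .
  . . . . . . . . 1 1 .
  . . . . . . . 0 0 . .
  . . . . . . . 0 0 . .
  . . . . . . . . 0 0 .
  . . . . . . . . . 0 .
  . . . . . . . . . . .
  . . . . . . . . . . .

Result: 1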